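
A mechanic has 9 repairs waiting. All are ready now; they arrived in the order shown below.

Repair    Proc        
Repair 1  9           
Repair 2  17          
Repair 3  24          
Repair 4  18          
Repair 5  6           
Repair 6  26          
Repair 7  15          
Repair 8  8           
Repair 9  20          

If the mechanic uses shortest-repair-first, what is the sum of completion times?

562

SPT (increasing processing time): Repair 5 Repair 8 Repair 1 Repair 7 Repair 2 Repair 4 Repair 9 Repair 3 Repair 6.
Repair 5: 0→6
Repair 8: 6→14
Repair 1: 14→23
Repair 7: 23→38
Repair 2: 38→55
Repair 4: 55→73
Repair 9: 73→93
Repair 3: 93→117
Repair 6: 117→143
Sum = 6+14+23+38+55+73+93+117+143 = 562.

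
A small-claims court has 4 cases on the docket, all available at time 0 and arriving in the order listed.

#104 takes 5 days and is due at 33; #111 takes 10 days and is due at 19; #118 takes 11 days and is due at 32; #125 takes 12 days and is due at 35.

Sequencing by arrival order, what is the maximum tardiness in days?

FIFO (arrival order): #104 #111 #118 #125.
#104: 0→5, due 33, tardiness 0
#111: 5→15, due 19, tardiness 0
#118: 15→26, due 32, tardiness 0
#125: 26→38, due 35, tardiness 3
Maximum = 3.

3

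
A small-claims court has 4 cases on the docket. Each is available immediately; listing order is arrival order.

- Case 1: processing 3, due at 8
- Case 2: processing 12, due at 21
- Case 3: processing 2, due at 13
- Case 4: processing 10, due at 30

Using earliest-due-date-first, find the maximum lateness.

EDD (increasing due date): Case 1 Case 3 Case 2 Case 4.
Case 1: 0→3, due 8, lateness -5
Case 3: 3→5, due 13, lateness -8
Case 2: 5→17, due 21, lateness -4
Case 4: 17→27, due 30, lateness -3
Maximum = -3.

-3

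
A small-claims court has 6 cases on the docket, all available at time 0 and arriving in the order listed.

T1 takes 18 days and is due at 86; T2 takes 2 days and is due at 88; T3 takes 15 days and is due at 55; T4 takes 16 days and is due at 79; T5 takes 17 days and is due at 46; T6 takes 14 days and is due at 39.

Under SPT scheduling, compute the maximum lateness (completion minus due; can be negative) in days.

SPT (increasing processing time): T2 T6 T3 T4 T5 T1.
T2: 0→2, due 88, lateness -86
T6: 2→16, due 39, lateness -23
T3: 16→31, due 55, lateness -24
T4: 31→47, due 79, lateness -32
T5: 47→64, due 46, lateness 18
T1: 64→82, due 86, lateness -4
Maximum = 18.

18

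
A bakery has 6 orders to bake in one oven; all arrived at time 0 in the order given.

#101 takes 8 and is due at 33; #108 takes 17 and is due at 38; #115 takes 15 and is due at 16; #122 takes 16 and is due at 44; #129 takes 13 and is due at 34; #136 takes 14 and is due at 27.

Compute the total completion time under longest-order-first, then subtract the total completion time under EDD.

37

LPT (decreasing processing time): #108 #122 #115 #136 #129 #101.
#108: 0→17
#122: 17→33
#115: 33→48
#136: 48→62
#129: 62→75
#101: 75→83
Sum = 17+33+48+62+75+83 = 318.
EDD (increasing due date): #115 #136 #101 #129 #108 #122.
#115: 0→15
#136: 15→29
#101: 29→37
#129: 37→50
#108: 50→67
#122: 67→83
Sum = 15+29+37+50+67+83 = 281.
Difference = 318 − 281 = 37.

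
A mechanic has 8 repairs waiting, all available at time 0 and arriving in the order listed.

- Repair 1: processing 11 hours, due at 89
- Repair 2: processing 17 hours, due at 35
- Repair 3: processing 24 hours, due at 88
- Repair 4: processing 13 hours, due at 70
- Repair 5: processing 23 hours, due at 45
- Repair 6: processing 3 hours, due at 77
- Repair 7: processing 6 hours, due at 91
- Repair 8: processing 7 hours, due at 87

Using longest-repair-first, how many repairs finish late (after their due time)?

LPT (decreasing processing time): Repair 3 Repair 5 Repair 2 Repair 4 Repair 1 Repair 8 Repair 7 Repair 6.
Repair 3: 0→24, due 88, tardiness 0
Repair 5: 24→47, due 45, tardiness 2
Repair 2: 47→64, due 35, tardiness 29
Repair 4: 64→77, due 70, tardiness 7
Repair 1: 77→88, due 89, tardiness 0
Repair 8: 88→95, due 87, tardiness 8
Repair 7: 95→101, due 91, tardiness 10
Repair 6: 101→104, due 77, tardiness 27
Late repairs: 6.

6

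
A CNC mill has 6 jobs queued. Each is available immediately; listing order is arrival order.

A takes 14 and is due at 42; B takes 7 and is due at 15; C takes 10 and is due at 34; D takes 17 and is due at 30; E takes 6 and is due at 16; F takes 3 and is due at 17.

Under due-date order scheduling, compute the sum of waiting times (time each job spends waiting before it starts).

112

EDD (increasing due date): B E F D C A.
B: waits 0, runs 0→7
E: waits 7, runs 7→13
F: waits 13, runs 13→16
D: waits 16, runs 16→33
C: waits 33, runs 33→43
A: waits 43, runs 43→57
Sum = 0+7+13+16+33+43 = 112.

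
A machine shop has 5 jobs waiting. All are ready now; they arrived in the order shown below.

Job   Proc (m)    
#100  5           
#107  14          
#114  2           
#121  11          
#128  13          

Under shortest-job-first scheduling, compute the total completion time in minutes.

SPT (increasing processing time): #114 #100 #121 #128 #107.
#114: 0→2
#100: 2→7
#121: 7→18
#128: 18→31
#107: 31→45
Sum = 2+7+18+31+45 = 103.

103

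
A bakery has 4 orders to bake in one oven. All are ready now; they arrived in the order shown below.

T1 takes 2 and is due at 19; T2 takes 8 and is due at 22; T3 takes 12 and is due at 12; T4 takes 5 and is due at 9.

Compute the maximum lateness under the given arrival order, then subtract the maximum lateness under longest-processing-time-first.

2

FIFO (arrival order): T1 T2 T3 T4.
T1: 0→2, due 19, lateness -17
T2: 2→10, due 22, lateness -12
T3: 10→22, due 12, lateness 10
T4: 22→27, due 9, lateness 18
Maximum = 18.
LPT (decreasing processing time): T3 T2 T4 T1.
T3: 0→12, due 12, lateness 0
T2: 12→20, due 22, lateness -2
T4: 20→25, due 9, lateness 16
T1: 25→27, due 19, lateness 8
Maximum = 16.
Difference = 18 − 16 = 2.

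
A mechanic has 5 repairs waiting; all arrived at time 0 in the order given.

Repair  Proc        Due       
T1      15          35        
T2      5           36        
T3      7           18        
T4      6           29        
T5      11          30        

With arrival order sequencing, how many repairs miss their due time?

3

FIFO (arrival order): T1 T2 T3 T4 T5.
T1: 0→15, due 35, tardiness 0
T2: 15→20, due 36, tardiness 0
T3: 20→27, due 18, tardiness 9
T4: 27→33, due 29, tardiness 4
T5: 33→44, due 30, tardiness 14
Late repairs: 3.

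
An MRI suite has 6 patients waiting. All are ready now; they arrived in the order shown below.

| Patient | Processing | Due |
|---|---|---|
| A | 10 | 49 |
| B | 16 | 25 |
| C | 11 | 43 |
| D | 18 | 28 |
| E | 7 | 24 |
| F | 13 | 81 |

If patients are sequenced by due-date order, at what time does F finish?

EDD (increasing due date): E B D C A F.
E: 0→7
B: 7→23
D: 23→41
C: 41→52
A: 52→62
F: 62→75

75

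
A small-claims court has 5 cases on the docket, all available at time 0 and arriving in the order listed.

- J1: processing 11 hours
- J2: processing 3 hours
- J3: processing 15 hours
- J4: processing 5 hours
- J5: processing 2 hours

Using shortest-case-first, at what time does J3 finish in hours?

SPT (increasing processing time): J5 J2 J4 J1 J3.
J5: 0→2
J2: 2→5
J4: 5→10
J1: 10→21
J3: 21→36

36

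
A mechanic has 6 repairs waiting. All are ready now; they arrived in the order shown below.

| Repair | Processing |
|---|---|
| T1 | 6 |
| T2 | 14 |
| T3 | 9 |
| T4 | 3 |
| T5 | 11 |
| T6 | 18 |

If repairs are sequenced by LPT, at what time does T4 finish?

61

LPT (decreasing processing time): T6 T2 T5 T3 T1 T4.
T6: 0→18
T2: 18→32
T5: 32→43
T3: 43→52
T1: 52→58
T4: 58→61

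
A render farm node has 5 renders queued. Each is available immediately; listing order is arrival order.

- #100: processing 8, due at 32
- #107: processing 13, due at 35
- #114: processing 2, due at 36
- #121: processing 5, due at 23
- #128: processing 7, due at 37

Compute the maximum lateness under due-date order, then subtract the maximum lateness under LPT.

-12

EDD (increasing due date): #121 #100 #107 #114 #128.
#121: 0→5, due 23, lateness -18
#100: 5→13, due 32, lateness -19
#107: 13→26, due 35, lateness -9
#114: 26→28, due 36, lateness -8
#128: 28→35, due 37, lateness -2
Maximum = -2.
LPT (decreasing processing time): #107 #100 #128 #121 #114.
#107: 0→13, due 35, lateness -22
#100: 13→21, due 32, lateness -11
#128: 21→28, due 37, lateness -9
#121: 28→33, due 23, lateness 10
#114: 33→35, due 36, lateness -1
Maximum = 10.
Difference = -2 − 10 = -12.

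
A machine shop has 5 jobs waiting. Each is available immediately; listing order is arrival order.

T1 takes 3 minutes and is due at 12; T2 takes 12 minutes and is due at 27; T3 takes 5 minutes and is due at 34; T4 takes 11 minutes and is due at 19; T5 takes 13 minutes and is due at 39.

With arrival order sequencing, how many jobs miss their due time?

FIFO (arrival order): T1 T2 T3 T4 T5.
T1: 0→3, due 12, tardiness 0
T2: 3→15, due 27, tardiness 0
T3: 15→20, due 34, tardiness 0
T4: 20→31, due 19, tardiness 12
T5: 31→44, due 39, tardiness 5
Late jobs: 2.

2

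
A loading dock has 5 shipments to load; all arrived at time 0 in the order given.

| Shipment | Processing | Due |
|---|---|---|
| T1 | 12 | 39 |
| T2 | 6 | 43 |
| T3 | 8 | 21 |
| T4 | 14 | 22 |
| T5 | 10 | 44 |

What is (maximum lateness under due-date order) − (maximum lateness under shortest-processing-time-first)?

-22

EDD (increasing due date): T3 T4 T1 T2 T5.
T3: 0→8, due 21, lateness -13
T4: 8→22, due 22, lateness 0
T1: 22→34, due 39, lateness -5
T2: 34→40, due 43, lateness -3
T5: 40→50, due 44, lateness 6
Maximum = 6.
SPT (increasing processing time): T2 T3 T5 T1 T4.
T2: 0→6, due 43, lateness -37
T3: 6→14, due 21, lateness -7
T5: 14→24, due 44, lateness -20
T1: 24→36, due 39, lateness -3
T4: 36→50, due 22, lateness 28
Maximum = 28.
Difference = 6 − 28 = -22.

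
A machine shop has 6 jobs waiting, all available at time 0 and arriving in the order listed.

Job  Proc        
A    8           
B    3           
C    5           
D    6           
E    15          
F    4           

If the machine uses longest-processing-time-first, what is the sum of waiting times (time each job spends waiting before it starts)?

139

LPT (decreasing processing time): E A D C F B.
E: waits 0, runs 0→15
A: waits 15, runs 15→23
D: waits 23, runs 23→29
C: waits 29, runs 29→34
F: waits 34, runs 34→38
B: waits 38, runs 38→41
Sum = 0+15+23+29+34+38 = 139.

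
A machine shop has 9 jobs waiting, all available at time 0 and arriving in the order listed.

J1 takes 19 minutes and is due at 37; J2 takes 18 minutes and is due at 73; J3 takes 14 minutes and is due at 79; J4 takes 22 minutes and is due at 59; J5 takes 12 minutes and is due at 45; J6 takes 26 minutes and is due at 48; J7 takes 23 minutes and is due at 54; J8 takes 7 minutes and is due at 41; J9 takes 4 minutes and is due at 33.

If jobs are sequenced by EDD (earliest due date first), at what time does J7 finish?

EDD (increasing due date): J9 J1 J8 J5 J6 J7 J4 J2 J3.
J9: 0→4
J1: 4→23
J8: 23→30
J5: 30→42
J6: 42→68
J7: 68→91

91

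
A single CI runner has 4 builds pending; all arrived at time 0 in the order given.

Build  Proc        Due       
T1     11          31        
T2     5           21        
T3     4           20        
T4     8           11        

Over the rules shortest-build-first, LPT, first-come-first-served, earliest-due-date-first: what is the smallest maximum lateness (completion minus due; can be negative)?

-3

SPT (increasing processing time): T3 T2 T4 T1.
T3: 0→4, due 20, lateness -16
T2: 4→9, due 21, lateness -12
T4: 9→17, due 11, lateness 6
T1: 17→28, due 31, lateness -3
Maximum = 6.
LPT (decreasing processing time): T1 T4 T2 T3.
T1: 0→11, due 31, lateness -20
T4: 11→19, due 11, lateness 8
T2: 19→24, due 21, lateness 3
T3: 24→28, due 20, lateness 8
Maximum = 8.
FIFO (arrival order): T1 T2 T3 T4.
T1: 0→11, due 31, lateness -20
T2: 11→16, due 21, lateness -5
T3: 16→20, due 20, lateness 0
T4: 20→28, due 11, lateness 17
Maximum = 17.
EDD (increasing due date): T4 T3 T2 T1.
T4: 0→8, due 11, lateness -3
T3: 8→12, due 20, lateness -8
T2: 12→17, due 21, lateness -4
T1: 17→28, due 31, lateness -3
Maximum = -3.
SPT 6, LPT 8, FIFO 17, EDD -3 → minimum -3.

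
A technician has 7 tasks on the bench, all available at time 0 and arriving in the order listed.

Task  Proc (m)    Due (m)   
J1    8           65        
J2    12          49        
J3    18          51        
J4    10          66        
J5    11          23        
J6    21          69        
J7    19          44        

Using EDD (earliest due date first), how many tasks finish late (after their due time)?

EDD (increasing due date): J5 J7 J2 J3 J1 J4 J6.
J5: 0→11, due 23, tardiness 0
J7: 11→30, due 44, tardiness 0
J2: 30→42, due 49, tardiness 0
J3: 42→60, due 51, tardiness 9
J1: 60→68, due 65, tardiness 3
J4: 68→78, due 66, tardiness 12
J6: 78→99, due 69, tardiness 30
Late tasks: 4.

4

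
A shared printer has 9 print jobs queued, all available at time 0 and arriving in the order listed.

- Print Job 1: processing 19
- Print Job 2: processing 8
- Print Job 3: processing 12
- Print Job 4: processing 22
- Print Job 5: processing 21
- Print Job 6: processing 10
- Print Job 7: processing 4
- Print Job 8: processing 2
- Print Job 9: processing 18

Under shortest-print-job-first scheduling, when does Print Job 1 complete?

SPT (increasing processing time): Print Job 8 Print Job 7 Print Job 2 Print Job 6 Print Job 3 Print Job 9 Print Job 1 Print Job 5 Print Job 4.
Print Job 8: 0→2
Print Job 7: 2→6
Print Job 2: 6→14
Print Job 6: 14→24
Print Job 3: 24→36
Print Job 9: 36→54
Print Job 1: 54→73

73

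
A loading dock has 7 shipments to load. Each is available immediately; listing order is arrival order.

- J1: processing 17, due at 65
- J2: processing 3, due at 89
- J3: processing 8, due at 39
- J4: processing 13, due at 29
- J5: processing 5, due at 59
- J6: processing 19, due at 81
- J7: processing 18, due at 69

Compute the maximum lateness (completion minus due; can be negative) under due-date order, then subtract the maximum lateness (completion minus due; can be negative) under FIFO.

EDD (increasing due date): J4 J3 J5 J1 J7 J6 J2.
J4: 0→13, due 29, lateness -16
J3: 13→21, due 39, lateness -18
J5: 21→26, due 59, lateness -33
J1: 26→43, due 65, lateness -22
J7: 43→61, due 69, lateness -8
J6: 61→80, due 81, lateness -1
J2: 80→83, due 89, lateness -6
Maximum = -1.
FIFO (arrival order): J1 J2 J3 J4 J5 J6 J7.
J1: 0→17, due 65, lateness -48
J2: 17→20, due 89, lateness -69
J3: 20→28, due 39, lateness -11
J4: 28→41, due 29, lateness 12
J5: 41→46, due 59, lateness -13
J6: 46→65, due 81, lateness -16
J7: 65→83, due 69, lateness 14
Maximum = 14.
Difference = -1 − 14 = -15.

-15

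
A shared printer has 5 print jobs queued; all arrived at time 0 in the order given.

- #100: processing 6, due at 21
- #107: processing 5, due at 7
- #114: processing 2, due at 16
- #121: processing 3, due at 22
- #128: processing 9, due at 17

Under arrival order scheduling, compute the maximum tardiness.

FIFO (arrival order): #100 #107 #114 #121 #128.
#100: 0→6, due 21, tardiness 0
#107: 6→11, due 7, tardiness 4
#114: 11→13, due 16, tardiness 0
#121: 13→16, due 22, tardiness 0
#128: 16→25, due 17, tardiness 8
Maximum = 8.

8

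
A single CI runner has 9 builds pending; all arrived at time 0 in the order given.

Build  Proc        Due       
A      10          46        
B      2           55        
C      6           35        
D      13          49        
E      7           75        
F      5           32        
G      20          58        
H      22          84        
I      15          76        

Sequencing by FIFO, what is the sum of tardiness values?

FIFO (arrival order): A B C D E F G H I.
A: 0→10, due 46, tardiness 0
B: 10→12, due 55, tardiness 0
C: 12→18, due 35, tardiness 0
D: 18→31, due 49, tardiness 0
E: 31→38, due 75, tardiness 0
F: 38→43, due 32, tardiness 11
G: 43→63, due 58, tardiness 5
H: 63→85, due 84, tardiness 1
I: 85→100, due 76, tardiness 24
Sum = 0+0+0+0+0+11+5+1+24 = 41.

41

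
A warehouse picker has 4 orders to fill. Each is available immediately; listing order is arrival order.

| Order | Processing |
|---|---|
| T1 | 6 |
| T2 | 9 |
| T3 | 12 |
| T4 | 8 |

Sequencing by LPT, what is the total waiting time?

LPT (decreasing processing time): T3 T2 T4 T1.
T3: waits 0, runs 0→12
T2: waits 12, runs 12→21
T4: waits 21, runs 21→29
T1: waits 29, runs 29→35
Sum = 0+12+21+29 = 62.

62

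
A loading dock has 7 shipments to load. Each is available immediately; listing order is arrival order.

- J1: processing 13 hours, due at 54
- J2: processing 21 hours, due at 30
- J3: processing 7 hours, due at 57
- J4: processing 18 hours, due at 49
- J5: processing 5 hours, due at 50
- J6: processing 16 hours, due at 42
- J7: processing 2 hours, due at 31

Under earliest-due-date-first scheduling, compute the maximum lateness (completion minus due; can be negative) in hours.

25

EDD (increasing due date): J2 J7 J6 J4 J5 J1 J3.
J2: 0→21, due 30, lateness -9
J7: 21→23, due 31, lateness -8
J6: 23→39, due 42, lateness -3
J4: 39→57, due 49, lateness 8
J5: 57→62, due 50, lateness 12
J1: 62→75, due 54, lateness 21
J3: 75→82, due 57, lateness 25
Maximum = 25.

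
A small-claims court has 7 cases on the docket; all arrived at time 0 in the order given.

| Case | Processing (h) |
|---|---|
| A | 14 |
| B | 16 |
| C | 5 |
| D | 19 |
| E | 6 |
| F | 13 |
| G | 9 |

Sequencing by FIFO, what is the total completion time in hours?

FIFO (arrival order): A B C D E F G.
A: 0→14
B: 14→30
C: 30→35
D: 35→54
E: 54→60
F: 60→73
G: 73→82
Sum = 14+30+35+54+60+73+82 = 348.

348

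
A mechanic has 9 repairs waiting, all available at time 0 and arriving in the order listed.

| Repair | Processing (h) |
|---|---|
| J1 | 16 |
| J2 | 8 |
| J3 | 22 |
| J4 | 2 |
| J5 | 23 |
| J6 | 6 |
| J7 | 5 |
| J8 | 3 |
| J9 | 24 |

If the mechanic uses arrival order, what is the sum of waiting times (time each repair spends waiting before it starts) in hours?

FIFO (arrival order): J1 J2 J3 J4 J5 J6 J7 J8 J9.
J1: waits 0, runs 0→16
J2: waits 16, runs 16→24
J3: waits 24, runs 24→46
J4: waits 46, runs 46→48
J5: waits 48, runs 48→71
J6: waits 71, runs 71→77
J7: waits 77, runs 77→82
J8: waits 82, runs 82→85
J9: waits 85, runs 85→109
Sum = 0+16+24+46+48+71+77+82+85 = 449.

449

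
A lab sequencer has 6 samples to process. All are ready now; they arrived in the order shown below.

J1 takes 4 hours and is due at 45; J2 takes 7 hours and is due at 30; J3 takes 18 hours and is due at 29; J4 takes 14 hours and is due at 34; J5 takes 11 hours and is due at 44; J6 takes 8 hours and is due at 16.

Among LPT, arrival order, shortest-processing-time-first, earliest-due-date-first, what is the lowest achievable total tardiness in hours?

LPT (decreasing processing time): J3 J4 J5 J6 J2 J1.
J3: 0→18, due 29, tardiness 0
J4: 18→32, due 34, tardiness 0
J5: 32→43, due 44, tardiness 0
J6: 43→51, due 16, tardiness 35
J2: 51→58, due 30, tardiness 28
J1: 58→62, due 45, tardiness 17
Sum = 0+0+0+35+28+17 = 80.
FIFO (arrival order): J1 J2 J3 J4 J5 J6.
J1: 0→4, due 45, tardiness 0
J2: 4→11, due 30, tardiness 0
J3: 11→29, due 29, tardiness 0
J4: 29→43, due 34, tardiness 9
J5: 43→54, due 44, tardiness 10
J6: 54→62, due 16, tardiness 46
Sum = 0+0+0+9+10+46 = 65.
SPT (increasing processing time): J1 J2 J6 J5 J4 J3.
J1: 0→4, due 45, tardiness 0
J2: 4→11, due 30, tardiness 0
J6: 11→19, due 16, tardiness 3
J5: 19→30, due 44, tardiness 0
J4: 30→44, due 34, tardiness 10
J3: 44→62, due 29, tardiness 33
Sum = 0+0+3+0+10+33 = 46.
EDD (increasing due date): J6 J3 J2 J4 J5 J1.
J6: 0→8, due 16, tardiness 0
J3: 8→26, due 29, tardiness 0
J2: 26→33, due 30, tardiness 3
J4: 33→47, due 34, tardiness 13
J5: 47→58, due 44, tardiness 14
J1: 58→62, due 45, tardiness 17
Sum = 0+0+3+13+14+17 = 47.
LPT 80, FIFO 65, SPT 46, EDD 47 → minimum 46.

46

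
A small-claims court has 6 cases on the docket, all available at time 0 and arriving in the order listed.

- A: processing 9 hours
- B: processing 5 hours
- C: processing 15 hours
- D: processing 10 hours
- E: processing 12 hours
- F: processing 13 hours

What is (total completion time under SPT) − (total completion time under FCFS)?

-14

SPT (increasing processing time): B A D E F C.
B: 0→5
A: 5→14
D: 14→24
E: 24→36
F: 36→49
C: 49→64
Sum = 5+14+24+36+49+64 = 192.
FIFO (arrival order): A B C D E F.
A: 0→9
B: 9→14
C: 14→29
D: 29→39
E: 39→51
F: 51→64
Sum = 9+14+29+39+51+64 = 206.
Difference = 192 − 206 = -14.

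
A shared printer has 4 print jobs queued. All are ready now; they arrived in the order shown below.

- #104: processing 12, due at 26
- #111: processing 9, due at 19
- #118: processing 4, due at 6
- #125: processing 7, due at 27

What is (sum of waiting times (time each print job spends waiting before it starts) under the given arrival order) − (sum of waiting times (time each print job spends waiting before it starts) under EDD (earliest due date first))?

FIFO (arrival order): #104 #111 #118 #125.
#104: waits 0, runs 0→12
#111: waits 12, runs 12→21
#118: waits 21, runs 21→25
#125: waits 25, runs 25→32
Sum = 0+12+21+25 = 58.
EDD (increasing due date): #118 #111 #104 #125.
#118: waits 0, runs 0→4
#111: waits 4, runs 4→13
#104: waits 13, runs 13→25
#125: waits 25, runs 25→32
Sum = 0+4+13+25 = 42.
Difference = 58 − 42 = 16.

16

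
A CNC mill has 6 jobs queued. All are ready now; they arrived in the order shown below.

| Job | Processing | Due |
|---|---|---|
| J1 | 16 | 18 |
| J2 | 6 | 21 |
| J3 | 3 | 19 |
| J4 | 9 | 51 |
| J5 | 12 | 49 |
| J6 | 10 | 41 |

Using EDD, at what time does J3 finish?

19

EDD (increasing due date): J1 J3 J2 J6 J5 J4.
J1: 0→16
J3: 16→19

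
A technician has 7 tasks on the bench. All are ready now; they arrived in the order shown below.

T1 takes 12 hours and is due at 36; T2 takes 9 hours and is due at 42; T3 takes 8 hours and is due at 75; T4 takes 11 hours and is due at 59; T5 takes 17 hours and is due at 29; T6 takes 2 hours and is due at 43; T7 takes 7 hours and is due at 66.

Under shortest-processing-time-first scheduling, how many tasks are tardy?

2

SPT (increasing processing time): T6 T7 T3 T2 T4 T1 T5.
T6: 0→2, due 43, tardiness 0
T7: 2→9, due 66, tardiness 0
T3: 9→17, due 75, tardiness 0
T2: 17→26, due 42, tardiness 0
T4: 26→37, due 59, tardiness 0
T1: 37→49, due 36, tardiness 13
T5: 49→66, due 29, tardiness 37
Late tasks: 2.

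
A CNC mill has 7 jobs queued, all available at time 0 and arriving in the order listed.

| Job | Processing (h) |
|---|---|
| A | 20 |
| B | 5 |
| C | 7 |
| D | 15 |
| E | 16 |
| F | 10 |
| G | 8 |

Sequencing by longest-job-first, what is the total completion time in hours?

394

LPT (decreasing processing time): A E D F G C B.
A: 0→20
E: 20→36
D: 36→51
F: 51→61
G: 61→69
C: 69→76
B: 76→81
Sum = 20+36+51+61+69+76+81 = 394.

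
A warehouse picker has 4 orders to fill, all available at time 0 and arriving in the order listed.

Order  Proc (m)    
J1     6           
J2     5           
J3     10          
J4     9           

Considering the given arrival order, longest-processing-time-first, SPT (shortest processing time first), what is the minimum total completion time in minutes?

66

FIFO (arrival order): J1 J2 J3 J4.
J1: 0→6
J2: 6→11
J3: 11→21
J4: 21→30
Sum = 6+11+21+30 = 68.
LPT (decreasing processing time): J3 J4 J1 J2.
J3: 0→10
J4: 10→19
J1: 19→25
J2: 25→30
Sum = 10+19+25+30 = 84.
SPT (increasing processing time): J2 J1 J4 J3.
J2: 0→5
J1: 5→11
J4: 11→20
J3: 20→30
Sum = 5+11+20+30 = 66.
FIFO 68, LPT 84, SPT 66 → minimum 66.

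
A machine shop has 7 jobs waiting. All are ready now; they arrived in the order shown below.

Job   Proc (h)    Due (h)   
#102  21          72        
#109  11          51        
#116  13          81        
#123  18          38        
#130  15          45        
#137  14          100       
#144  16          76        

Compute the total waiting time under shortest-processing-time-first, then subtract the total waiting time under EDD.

SPT (increasing processing time): #109 #116 #137 #130 #144 #123 #102.
#109: waits 0, runs 0→11
#116: waits 11, runs 11→24
#137: waits 24, runs 24→38
#130: waits 38, runs 38→53
#144: waits 53, runs 53→69
#123: waits 69, runs 69→87
#102: waits 87, runs 87→108
Sum = 0+11+24+38+53+69+87 = 282.
EDD (increasing due date): #123 #130 #109 #102 #144 #116 #137.
#123: waits 0, runs 0→18
#130: waits 18, runs 18→33
#109: waits 33, runs 33→44
#102: waits 44, runs 44→65
#144: waits 65, runs 65→81
#116: waits 81, runs 81→94
#137: waits 94, runs 94→108
Sum = 0+18+33+44+65+81+94 = 335.
Difference = 282 − 335 = -53.

-53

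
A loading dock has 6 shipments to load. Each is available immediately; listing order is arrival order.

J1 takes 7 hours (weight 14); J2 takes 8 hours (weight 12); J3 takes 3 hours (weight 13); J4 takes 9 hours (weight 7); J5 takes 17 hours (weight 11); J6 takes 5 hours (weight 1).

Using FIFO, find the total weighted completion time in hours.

FIFO (arrival order): J1 J2 J3 J4 J5 J6.
J1: finishes 7, weight 14, w·C = 98
J2: finishes 15, weight 12, w·C = 180
J3: finishes 18, weight 13, w·C = 234
J4: finishes 27, weight 7, w·C = 189
J5: finishes 44, weight 11, w·C = 484
J6: finishes 49, weight 1, w·C = 49
Sum = 98+180+234+189+484+49 = 1234.

1234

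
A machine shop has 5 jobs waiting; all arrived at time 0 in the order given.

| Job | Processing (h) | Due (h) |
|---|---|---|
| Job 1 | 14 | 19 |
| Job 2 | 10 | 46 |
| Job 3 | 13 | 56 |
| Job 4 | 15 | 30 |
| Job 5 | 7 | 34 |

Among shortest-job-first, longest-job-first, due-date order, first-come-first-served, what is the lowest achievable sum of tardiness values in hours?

SPT (increasing processing time): Job 5 Job 2 Job 3 Job 1 Job 4.
Job 5: 0→7, due 34, tardiness 0
Job 2: 7→17, due 46, tardiness 0
Job 3: 17→30, due 56, tardiness 0
Job 1: 30→44, due 19, tardiness 25
Job 4: 44→59, due 30, tardiness 29
Sum = 0+0+0+25+29 = 54.
LPT (decreasing processing time): Job 4 Job 1 Job 3 Job 2 Job 5.
Job 4: 0→15, due 30, tardiness 0
Job 1: 15→29, due 19, tardiness 10
Job 3: 29→42, due 56, tardiness 0
Job 2: 42→52, due 46, tardiness 6
Job 5: 52→59, due 34, tardiness 25
Sum = 0+10+0+6+25 = 41.
EDD (increasing due date): Job 1 Job 4 Job 5 Job 2 Job 3.
Job 1: 0→14, due 19, tardiness 0
Job 4: 14→29, due 30, tardiness 0
Job 5: 29→36, due 34, tardiness 2
Job 2: 36→46, due 46, tardiness 0
Job 3: 46→59, due 56, tardiness 3
Sum = 0+0+2+0+3 = 5.
FIFO (arrival order): Job 1 Job 2 Job 3 Job 4 Job 5.
Job 1: 0→14, due 19, tardiness 0
Job 2: 14→24, due 46, tardiness 0
Job 3: 24→37, due 56, tardiness 0
Job 4: 37→52, due 30, tardiness 22
Job 5: 52→59, due 34, tardiness 25
Sum = 0+0+0+22+25 = 47.
SPT 54, LPT 41, EDD 5, FIFO 47 → minimum 5.

5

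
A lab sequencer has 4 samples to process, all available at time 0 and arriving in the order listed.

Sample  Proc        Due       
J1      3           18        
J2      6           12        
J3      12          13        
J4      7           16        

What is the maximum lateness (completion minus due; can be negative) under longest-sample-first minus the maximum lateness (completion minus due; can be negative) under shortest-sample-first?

-2

LPT (decreasing processing time): J3 J4 J2 J1.
J3: 0→12, due 13, lateness -1
J4: 12→19, due 16, lateness 3
J2: 19→25, due 12, lateness 13
J1: 25→28, due 18, lateness 10
Maximum = 13.
SPT (increasing processing time): J1 J2 J4 J3.
J1: 0→3, due 18, lateness -15
J2: 3→9, due 12, lateness -3
J4: 9→16, due 16, lateness 0
J3: 16→28, due 13, lateness 15
Maximum = 15.
Difference = 13 − 15 = -2.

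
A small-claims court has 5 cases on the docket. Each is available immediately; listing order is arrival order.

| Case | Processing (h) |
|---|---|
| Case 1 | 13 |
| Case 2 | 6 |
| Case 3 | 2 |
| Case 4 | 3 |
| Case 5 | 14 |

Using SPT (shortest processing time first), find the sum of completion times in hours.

SPT (increasing processing time): Case 3 Case 4 Case 2 Case 1 Case 5.
Case 3: 0→2
Case 4: 2→5
Case 2: 5→11
Case 1: 11→24
Case 5: 24→38
Sum = 2+5+11+24+38 = 80.

80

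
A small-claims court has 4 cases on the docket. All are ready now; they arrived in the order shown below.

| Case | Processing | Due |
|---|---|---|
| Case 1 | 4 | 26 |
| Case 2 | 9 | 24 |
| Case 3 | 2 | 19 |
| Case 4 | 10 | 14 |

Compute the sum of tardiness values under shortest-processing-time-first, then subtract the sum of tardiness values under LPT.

SPT (increasing processing time): Case 3 Case 1 Case 2 Case 4.
Case 3: 0→2, due 19, tardiness 0
Case 1: 2→6, due 26, tardiness 0
Case 2: 6→15, due 24, tardiness 0
Case 4: 15→25, due 14, tardiness 11
Sum = 0+0+0+11 = 11.
LPT (decreasing processing time): Case 4 Case 2 Case 1 Case 3.
Case 4: 0→10, due 14, tardiness 0
Case 2: 10→19, due 24, tardiness 0
Case 1: 19→23, due 26, tardiness 0
Case 3: 23→25, due 19, tardiness 6
Sum = 0+0+0+6 = 6.
Difference = 11 − 6 = 5.

5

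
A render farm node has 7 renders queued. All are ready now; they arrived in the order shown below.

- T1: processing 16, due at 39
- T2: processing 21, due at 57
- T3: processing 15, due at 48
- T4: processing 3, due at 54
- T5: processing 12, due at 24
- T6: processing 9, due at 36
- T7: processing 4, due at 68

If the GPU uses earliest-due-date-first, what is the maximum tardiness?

19

EDD (increasing due date): T5 T6 T1 T3 T4 T2 T7.
T5: 0→12, due 24, tardiness 0
T6: 12→21, due 36, tardiness 0
T1: 21→37, due 39, tardiness 0
T3: 37→52, due 48, tardiness 4
T4: 52→55, due 54, tardiness 1
T2: 55→76, due 57, tardiness 19
T7: 76→80, due 68, tardiness 12
Maximum = 19.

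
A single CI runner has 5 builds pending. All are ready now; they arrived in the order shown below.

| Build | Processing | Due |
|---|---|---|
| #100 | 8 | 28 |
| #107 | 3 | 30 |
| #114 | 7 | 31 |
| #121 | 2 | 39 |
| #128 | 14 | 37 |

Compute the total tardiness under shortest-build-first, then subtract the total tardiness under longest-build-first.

SPT (increasing processing time): #121 #107 #114 #100 #128.
#121: 0→2, due 39, tardiness 0
#107: 2→5, due 30, tardiness 0
#114: 5→12, due 31, tardiness 0
#100: 12→20, due 28, tardiness 0
#128: 20→34, due 37, tardiness 0
Sum = 0+0+0+0+0 = 0.
LPT (decreasing processing time): #128 #100 #114 #107 #121.
#128: 0→14, due 37, tardiness 0
#100: 14→22, due 28, tardiness 0
#114: 22→29, due 31, tardiness 0
#107: 29→32, due 30, tardiness 2
#121: 32→34, due 39, tardiness 0
Sum = 0+0+0+2+0 = 2.
Difference = 0 − 2 = -2.

-2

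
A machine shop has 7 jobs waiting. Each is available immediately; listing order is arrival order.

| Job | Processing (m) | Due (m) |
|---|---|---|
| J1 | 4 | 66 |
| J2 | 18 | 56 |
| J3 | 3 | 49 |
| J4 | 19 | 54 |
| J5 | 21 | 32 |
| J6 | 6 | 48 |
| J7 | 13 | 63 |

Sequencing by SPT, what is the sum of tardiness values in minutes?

61

SPT (increasing processing time): J3 J1 J6 J7 J2 J4 J5.
J3: 0→3, due 49, tardiness 0
J1: 3→7, due 66, tardiness 0
J6: 7→13, due 48, tardiness 0
J7: 13→26, due 63, tardiness 0
J2: 26→44, due 56, tardiness 0
J4: 44→63, due 54, tardiness 9
J5: 63→84, due 32, tardiness 52
Sum = 0+0+0+0+0+9+52 = 61.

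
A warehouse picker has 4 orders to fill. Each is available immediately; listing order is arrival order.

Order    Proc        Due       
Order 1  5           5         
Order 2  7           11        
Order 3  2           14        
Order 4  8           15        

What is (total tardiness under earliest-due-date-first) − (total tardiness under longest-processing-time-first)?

-19

EDD (increasing due date): Order 1 Order 2 Order 3 Order 4.
Order 1: 0→5, due 5, tardiness 0
Order 2: 5→12, due 11, tardiness 1
Order 3: 12→14, due 14, tardiness 0
Order 4: 14→22, due 15, tardiness 7
Sum = 0+1+0+7 = 8.
LPT (decreasing processing time): Order 4 Order 2 Order 1 Order 3.
Order 4: 0→8, due 15, tardiness 0
Order 2: 8→15, due 11, tardiness 4
Order 1: 15→20, due 5, tardiness 15
Order 3: 20→22, due 14, tardiness 8
Sum = 0+4+15+8 = 27.
Difference = 8 − 27 = -19.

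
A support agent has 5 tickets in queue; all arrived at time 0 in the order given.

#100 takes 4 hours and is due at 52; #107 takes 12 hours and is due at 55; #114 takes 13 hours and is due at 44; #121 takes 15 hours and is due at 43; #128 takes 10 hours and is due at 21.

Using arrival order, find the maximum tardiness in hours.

FIFO (arrival order): #100 #107 #114 #121 #128.
#100: 0→4, due 52, tardiness 0
#107: 4→16, due 55, tardiness 0
#114: 16→29, due 44, tardiness 0
#121: 29→44, due 43, tardiness 1
#128: 44→54, due 21, tardiness 33
Maximum = 33.

33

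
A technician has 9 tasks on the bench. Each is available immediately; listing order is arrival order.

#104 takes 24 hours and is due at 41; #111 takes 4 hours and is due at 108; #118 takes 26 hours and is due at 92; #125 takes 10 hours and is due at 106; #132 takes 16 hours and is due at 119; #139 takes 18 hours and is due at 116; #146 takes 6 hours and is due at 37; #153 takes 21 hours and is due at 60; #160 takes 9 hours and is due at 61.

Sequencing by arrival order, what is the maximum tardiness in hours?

FIFO (arrival order): #104 #111 #118 #125 #132 #139 #146 #153 #160.
#104: 0→24, due 41, tardiness 0
#111: 24→28, due 108, tardiness 0
#118: 28→54, due 92, tardiness 0
#125: 54→64, due 106, tardiness 0
#132: 64→80, due 119, tardiness 0
#139: 80→98, due 116, tardiness 0
#146: 98→104, due 37, tardiness 67
#153: 104→125, due 60, tardiness 65
#160: 125→134, due 61, tardiness 73
Maximum = 73.

73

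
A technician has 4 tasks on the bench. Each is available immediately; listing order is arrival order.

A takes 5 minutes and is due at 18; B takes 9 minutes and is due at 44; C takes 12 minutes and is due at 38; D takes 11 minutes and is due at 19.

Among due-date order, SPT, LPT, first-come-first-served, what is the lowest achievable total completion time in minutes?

EDD (increasing due date): A D C B.
A: 0→5
D: 5→16
C: 16→28
B: 28→37
Sum = 5+16+28+37 = 86.
SPT (increasing processing time): A B D C.
A: 0→5
B: 5→14
D: 14→25
C: 25→37
Sum = 5+14+25+37 = 81.
LPT (decreasing processing time): C D B A.
C: 0→12
D: 12→23
B: 23→32
A: 32→37
Sum = 12+23+32+37 = 104.
FIFO (arrival order): A B C D.
A: 0→5
B: 5→14
C: 14→26
D: 26→37
Sum = 5+14+26+37 = 82.
EDD 86, SPT 81, LPT 104, FIFO 82 → minimum 81.

81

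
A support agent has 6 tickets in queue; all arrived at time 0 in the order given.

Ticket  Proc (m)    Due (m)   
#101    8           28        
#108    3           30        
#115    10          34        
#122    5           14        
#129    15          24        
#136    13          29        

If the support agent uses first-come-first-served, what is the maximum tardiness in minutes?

FIFO (arrival order): #101 #108 #115 #122 #129 #136.
#101: 0→8, due 28, tardiness 0
#108: 8→11, due 30, tardiness 0
#115: 11→21, due 34, tardiness 0
#122: 21→26, due 14, tardiness 12
#129: 26→41, due 24, tardiness 17
#136: 41→54, due 29, tardiness 25
Maximum = 25.

25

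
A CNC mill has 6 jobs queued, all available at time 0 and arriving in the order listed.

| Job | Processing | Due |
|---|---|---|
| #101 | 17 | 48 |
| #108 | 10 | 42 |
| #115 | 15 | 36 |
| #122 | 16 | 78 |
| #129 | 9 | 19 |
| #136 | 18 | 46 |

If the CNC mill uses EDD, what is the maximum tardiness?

EDD (increasing due date): #129 #115 #108 #136 #101 #122.
#129: 0→9, due 19, tardiness 0
#115: 9→24, due 36, tardiness 0
#108: 24→34, due 42, tardiness 0
#136: 34→52, due 46, tardiness 6
#101: 52→69, due 48, tardiness 21
#122: 69→85, due 78, tardiness 7
Maximum = 21.

21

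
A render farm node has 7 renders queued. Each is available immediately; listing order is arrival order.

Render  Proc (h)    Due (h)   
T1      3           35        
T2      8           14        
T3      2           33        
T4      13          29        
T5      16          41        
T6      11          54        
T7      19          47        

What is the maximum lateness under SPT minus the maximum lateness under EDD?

7

SPT (increasing processing time): T3 T1 T2 T6 T4 T5 T7.
T3: 0→2, due 33, lateness -31
T1: 2→5, due 35, lateness -30
T2: 5→13, due 14, lateness -1
T6: 13→24, due 54, lateness -30
T4: 24→37, due 29, lateness 8
T5: 37→53, due 41, lateness 12
T7: 53→72, due 47, lateness 25
Maximum = 25.
EDD (increasing due date): T2 T4 T3 T1 T5 T7 T6.
T2: 0→8, due 14, lateness -6
T4: 8→21, due 29, lateness -8
T3: 21→23, due 33, lateness -10
T1: 23→26, due 35, lateness -9
T5: 26→42, due 41, lateness 1
T7: 42→61, due 47, lateness 14
T6: 61→72, due 54, lateness 18
Maximum = 18.
Difference = 25 − 18 = 7.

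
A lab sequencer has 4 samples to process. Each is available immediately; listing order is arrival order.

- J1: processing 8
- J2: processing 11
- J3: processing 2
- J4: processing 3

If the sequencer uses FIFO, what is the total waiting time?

48

FIFO (arrival order): J1 J2 J3 J4.
J1: waits 0, runs 0→8
J2: waits 8, runs 8→19
J3: waits 19, runs 19→21
J4: waits 21, runs 21→24
Sum = 0+8+19+21 = 48.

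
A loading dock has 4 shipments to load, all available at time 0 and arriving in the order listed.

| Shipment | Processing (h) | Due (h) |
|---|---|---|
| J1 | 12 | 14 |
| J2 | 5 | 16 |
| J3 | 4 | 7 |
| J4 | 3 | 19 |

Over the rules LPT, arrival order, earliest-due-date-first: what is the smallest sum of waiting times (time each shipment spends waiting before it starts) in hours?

LPT (decreasing processing time): J1 J2 J3 J4.
J1: waits 0, runs 0→12
J2: waits 12, runs 12→17
J3: waits 17, runs 17→21
J4: waits 21, runs 21→24
Sum = 0+12+17+21 = 50.
FIFO (arrival order): J1 J2 J3 J4.
J1: waits 0, runs 0→12
J2: waits 12, runs 12→17
J3: waits 17, runs 17→21
J4: waits 21, runs 21→24
Sum = 0+12+17+21 = 50.
EDD (increasing due date): J3 J1 J2 J4.
J3: waits 0, runs 0→4
J1: waits 4, runs 4→16
J2: waits 16, runs 16→21
J4: waits 21, runs 21→24
Sum = 0+4+16+21 = 41.
LPT 50, FIFO 50, EDD 41 → minimum 41.

41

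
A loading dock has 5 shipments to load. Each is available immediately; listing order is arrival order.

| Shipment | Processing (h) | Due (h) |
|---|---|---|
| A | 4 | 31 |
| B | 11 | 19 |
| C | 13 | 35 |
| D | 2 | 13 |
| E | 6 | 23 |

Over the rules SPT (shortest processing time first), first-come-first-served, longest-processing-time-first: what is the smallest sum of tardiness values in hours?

5

SPT (increasing processing time): D A E B C.
D: 0→2, due 13, tardiness 0
A: 2→6, due 31, tardiness 0
E: 6→12, due 23, tardiness 0
B: 12→23, due 19, tardiness 4
C: 23→36, due 35, tardiness 1
Sum = 0+0+0+4+1 = 5.
FIFO (arrival order): A B C D E.
A: 0→4, due 31, tardiness 0
B: 4→15, due 19, tardiness 0
C: 15→28, due 35, tardiness 0
D: 28→30, due 13, tardiness 17
E: 30→36, due 23, tardiness 13
Sum = 0+0+0+17+13 = 30.
LPT (decreasing processing time): C B E A D.
C: 0→13, due 35, tardiness 0
B: 13→24, due 19, tardiness 5
E: 24→30, due 23, tardiness 7
A: 30→34, due 31, tardiness 3
D: 34→36, due 13, tardiness 23
Sum = 0+5+7+3+23 = 38.
SPT 5, FIFO 30, LPT 38 → minimum 5.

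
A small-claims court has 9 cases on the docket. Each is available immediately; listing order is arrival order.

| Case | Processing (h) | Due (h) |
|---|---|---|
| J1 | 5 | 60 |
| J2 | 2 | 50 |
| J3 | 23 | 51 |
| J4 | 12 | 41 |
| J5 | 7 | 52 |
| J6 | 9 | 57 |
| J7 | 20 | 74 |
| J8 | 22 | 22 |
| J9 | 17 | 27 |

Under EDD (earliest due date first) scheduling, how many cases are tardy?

8

EDD (increasing due date): J8 J9 J4 J2 J3 J5 J6 J1 J7.
J8: 0→22, due 22, tardiness 0
J9: 22→39, due 27, tardiness 12
J4: 39→51, due 41, tardiness 10
J2: 51→53, due 50, tardiness 3
J3: 53→76, due 51, tardiness 25
J5: 76→83, due 52, tardiness 31
J6: 83→92, due 57, tardiness 35
J1: 92→97, due 60, tardiness 37
J7: 97→117, due 74, tardiness 43
Late cases: 8.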